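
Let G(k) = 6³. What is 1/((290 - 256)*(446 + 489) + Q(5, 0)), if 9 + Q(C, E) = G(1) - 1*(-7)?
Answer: 1/32004 ≈ 3.1246e-5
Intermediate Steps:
G(k) = 216
Q(C, E) = 214 (Q(C, E) = -9 + (216 - 1*(-7)) = -9 + (216 + 7) = -9 + 223 = 214)
1/((290 - 256)*(446 + 489) + Q(5, 0)) = 1/((290 - 256)*(446 + 489) + 214) = 1/(34*935 + 214) = 1/(31790 + 214) = 1/32004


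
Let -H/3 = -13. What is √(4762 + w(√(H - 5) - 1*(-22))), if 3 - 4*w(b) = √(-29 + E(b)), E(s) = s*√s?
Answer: √(19051 - √(-29 + (22 + √34)^(3/2)))/2 ≈ 68.993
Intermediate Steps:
H = 39 (H = -3*(-13) = 39)
E(s) = s^(3/2)
w(b) = ¾ - √(-29 + b^(3/2))/4
√(4762 + w(√(H - 5) - 1*(-22))) = √(4762 + (¾ - √(-29 + (√(39 - 5) - 1*(-22))^(3/2))/4)) = √(4762 + (¾ - √(-29 + (√34 + 22)^(3/2))/4)) = √(4762 + (¾ - √(-29 + (22 + √34)^(3/2))/4)) = √(19051/4 - √(-29 + (22 + √34)^(3/2))/4)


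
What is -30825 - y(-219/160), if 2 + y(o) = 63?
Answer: -30886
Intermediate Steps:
y(o) = 61 (y(o) = -2 + 63 = 61)
-30825 - y(-219/160) = -30825 - 1*61 = -30825 - 61 = -30886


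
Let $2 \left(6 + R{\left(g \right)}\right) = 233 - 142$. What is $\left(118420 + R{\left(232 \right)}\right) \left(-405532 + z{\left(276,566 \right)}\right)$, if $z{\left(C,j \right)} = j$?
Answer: $-47972069877$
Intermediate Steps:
$R{\left(g \right)} = \frac{79}{2}$ ($R{\left(g \right)} = -6 + \frac{233 - 142}{2} = -6 + \frac{1}{2} \cdot 91 = -6 + \frac{91}{2} = \frac{79}{2}$)
$\left(118420 + R{\left(232 \right)}\right) \left(-405532 + z{\left(276,566 \right)}\right) = \left(118420 + \frac{79}{2}\right) \left(-405532 + 566\right) = \frac{236919}{2} \left(-404966\right) = -47972069877$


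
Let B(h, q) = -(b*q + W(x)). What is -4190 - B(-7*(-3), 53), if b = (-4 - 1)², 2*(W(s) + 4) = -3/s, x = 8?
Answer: -45907/16 ≈ -2869.2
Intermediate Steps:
W(s) = -4 - 3/(2*s) (W(s) = -4 + (-3/s)/2 = -4 - 3/(2*s))
b = 25 (b = (-5)² = 25)
B(h, q) = 67/16 - 25*q (B(h, q) = -(25*q + (-4 - 3/2/8)) = -(25*q + (-4 - 3/2*⅛)) = -(25*q + (-4 - 3/16)) = -(25*q - 67/16) = -(-67/16 + 25*q) = 67/16 - 25*q)
-4190 - B(-7*(-3), 53) = -4190 - (67/16 - 25*53) = -4190 - (67/16 - 1325) = -4190 - 1*(-21133/16) = -4190 + 21133/16 = -45907/16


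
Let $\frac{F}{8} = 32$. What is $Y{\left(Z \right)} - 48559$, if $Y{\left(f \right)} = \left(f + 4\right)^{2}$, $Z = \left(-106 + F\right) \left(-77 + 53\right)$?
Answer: $12882657$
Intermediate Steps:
$F = 256$ ($F = 8 \cdot 32 = 256$)
$Z = -3600$ ($Z = \left(-106 + 256\right) \left(-77 + 53\right) = 150 \left(-24\right) = -3600$)
$Y{\left(f \right)} = \left(4 + f\right)^{2}$
$Y{\left(Z \right)} - 48559 = \left(4 - 3600\right)^{2} - 48559 = \left(-3596\right)^{2} - 48559 = 12931216 - 48559 = 12882657$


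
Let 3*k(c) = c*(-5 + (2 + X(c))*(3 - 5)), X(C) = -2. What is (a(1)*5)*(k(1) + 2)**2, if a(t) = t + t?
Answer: 10/9 ≈ 1.1111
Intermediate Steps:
a(t) = 2*t
k(c) = -5*c/3 (k(c) = (c*(-5 + (2 - 2)*(3 - 5)))/3 = (c*(-5 + 0*(-2)))/3 = (c*(-5 + 0))/3 = (c*(-5))/3 = (-5*c)/3 = -5*c/3)
(a(1)*5)*(k(1) + 2)**2 = ((2*1)*5)*(-5/3*1 + 2)**2 = (2*5)*(-5/3 + 2)**2 = 10*(1/3)**2 = 10*(1/9) = 10/9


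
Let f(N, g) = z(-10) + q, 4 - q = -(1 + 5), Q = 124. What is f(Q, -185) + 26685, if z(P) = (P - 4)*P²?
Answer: 25295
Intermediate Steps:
q = 10 (q = 4 - (-1)*(1 + 5) = 4 - (-1)*6 = 4 - 1*(-6) = 4 + 6 = 10)
z(P) = P²*(-4 + P) (z(P) = (-4 + P)*P² = P²*(-4 + P))
f(N, g) = -1390 (f(N, g) = (-10)²*(-4 - 10) + 10 = 100*(-14) + 10 = -1400 + 10 = -1390)
f(Q, -185) + 26685 = -1390 + 26685 = 25295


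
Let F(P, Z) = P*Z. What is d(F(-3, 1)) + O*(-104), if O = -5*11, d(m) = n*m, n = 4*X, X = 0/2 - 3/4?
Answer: 5729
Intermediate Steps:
X = -¾ (X = 0*(½) - 3*¼ = 0 - ¾ = -¾ ≈ -0.75000)
n = -3 (n = 4*(-¾) = -3)
d(m) = -3*m
O = -55
d(F(-3, 1)) + O*(-104) = -(-9) - 55*(-104) = -3*(-3) + 5720 = 9 + 5720 = 5729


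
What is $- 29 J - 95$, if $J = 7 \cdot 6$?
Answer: $-1313$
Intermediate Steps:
$J = 42$
$- 29 J - 95 = \left(-29\right) 42 - 95 = -1218 - 95 = -1313$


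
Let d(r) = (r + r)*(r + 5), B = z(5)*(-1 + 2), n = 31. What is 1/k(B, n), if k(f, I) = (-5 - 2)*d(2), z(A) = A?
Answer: -1/196 ≈ -0.0051020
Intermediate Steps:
B = 5 (B = 5*(-1 + 2) = 5*1 = 5)
d(r) = 2*r*(5 + r) (d(r) = (2*r)*(5 + r) = 2*r*(5 + r))
k(f, I) = -196 (k(f, I) = (-5 - 2)*(2*2*(5 + 2)) = -14*2*7 = -7*28 = -196)
1/k(B, n) = 1/(-196) = -1/196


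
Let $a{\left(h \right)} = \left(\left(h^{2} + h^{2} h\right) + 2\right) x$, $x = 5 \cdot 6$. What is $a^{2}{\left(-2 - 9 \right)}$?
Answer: $1313337600$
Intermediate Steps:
$x = 30$
$a{\left(h \right)} = 60 + 30 h^{2} + 30 h^{3}$ ($a{\left(h \right)} = \left(\left(h^{2} + h^{2} h\right) + 2\right) 30 = \left(\left(h^{2} + h^{3}\right) + 2\right) 30 = \left(2 + h^{2} + h^{3}\right) 30 = 60 + 30 h^{2} + 30 h^{3}$)
$a^{2}{\left(-2 - 9 \right)} = \left(60 + 30 \left(-2 - 9\right)^{2} + 30 \left(-2 - 9\right)^{3}\right)^{2} = \left(60 + 30 \left(-11\right)^{2} + 30 \left(-11\right)^{3}\right)^{2} = \left(60 + 30 \cdot 121 + 30 \left(-1331\right)\right)^{2} = \left(60 + 3630 - 39930\right)^{2} = \left(-36240\right)^{2} = 1313337600$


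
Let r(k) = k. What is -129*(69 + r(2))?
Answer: -9159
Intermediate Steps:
-129*(69 + r(2)) = -129*(69 + 2) = -129*71 = -9159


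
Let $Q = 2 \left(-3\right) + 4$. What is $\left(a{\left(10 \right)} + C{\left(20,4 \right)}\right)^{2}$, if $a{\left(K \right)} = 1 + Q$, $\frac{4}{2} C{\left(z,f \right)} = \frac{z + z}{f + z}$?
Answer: $\frac{1}{36} \approx 0.027778$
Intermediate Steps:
$Q = -2$ ($Q = -6 + 4 = -2$)
$C{\left(z,f \right)} = \frac{z}{f + z}$ ($C{\left(z,f \right)} = \frac{\left(z + z\right) \frac{1}{f + z}}{2} = \frac{2 z \frac{1}{f + z}}{2} = \frac{z}{f + z}$)
$a{\left(K \right)} = -1$ ($a{\left(K \right)} = 1 - 2 = -1$)
$\left(a{\left(10 \right)} + C{\left(20,4 \right)}\right)^{2} = \left(-1 + \frac{20}{4 + 20}\right)^{2} = \left(-1 + \frac{20}{24}\right)^{2} = \left(-1 + 20 \cdot \frac{1}{24}\right)^{2} = \left(-1 + \frac{5}{6}\right)^{2} = \left(- \frac{1}{6}\right)^{2} = \frac{1}{36}$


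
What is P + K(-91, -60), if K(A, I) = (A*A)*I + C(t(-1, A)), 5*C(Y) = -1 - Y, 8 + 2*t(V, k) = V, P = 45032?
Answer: -4518273/10 ≈ -4.5183e+5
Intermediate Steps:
t(V, k) = -4 + V/2
C(Y) = -⅕ - Y/5 (C(Y) = (-1 - Y)/5 = -⅕ - Y/5)
K(A, I) = 7/10 + I*A² (K(A, I) = (A*A)*I + (-⅕ - (-4 + (½)*(-1))/5) = A²*I + (-⅕ - (-4 - ½)/5) = I*A² + (-⅕ - ⅕*(-9/2)) = I*A² + (-⅕ + 9/10) = I*A² + 7/10 = 7/10 + I*A²)
P + K(-91, -60) = 45032 + (7/10 - 60*(-91)²) = 45032 + (7/10 - 60*8281) = 45032 + (7/10 - 496860) = 45032 - 4968593/10 = -4518273/10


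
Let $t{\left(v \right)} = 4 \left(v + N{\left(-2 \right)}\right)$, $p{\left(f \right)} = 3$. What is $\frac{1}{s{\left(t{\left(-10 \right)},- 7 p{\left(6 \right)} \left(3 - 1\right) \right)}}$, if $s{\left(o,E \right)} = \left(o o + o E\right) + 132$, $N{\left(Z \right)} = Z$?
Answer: $\frac{1}{4452} \approx 0.00022462$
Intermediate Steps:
$t{\left(v \right)} = -8 + 4 v$ ($t{\left(v \right)} = 4 \left(v - 2\right) = 4 \left(-2 + v\right) = -8 + 4 v$)
$s{\left(o,E \right)} = 132 + o^{2} + E o$ ($s{\left(o,E \right)} = \left(o^{2} + E o\right) + 132 = 132 + o^{2} + E o$)
$\frac{1}{s{\left(t{\left(-10 \right)},- 7 p{\left(6 \right)} \left(3 - 1\right) \right)}} = \frac{1}{132 + \left(-8 + 4 \left(-10\right)\right)^{2} + - 7 \cdot 3 \left(3 - 1\right) \left(-8 + 4 \left(-10\right)\right)} = \frac{1}{132 + \left(-8 - 40\right)^{2} + - 7 \cdot 3 \cdot 2 \left(-8 - 40\right)} = \frac{1}{132 + \left(-48\right)^{2} + \left(-7\right) 6 \left(-48\right)} = \frac{1}{132 + 2304 - -2016} = \frac{1}{132 + 2304 + 2016} = \frac{1}{4452}$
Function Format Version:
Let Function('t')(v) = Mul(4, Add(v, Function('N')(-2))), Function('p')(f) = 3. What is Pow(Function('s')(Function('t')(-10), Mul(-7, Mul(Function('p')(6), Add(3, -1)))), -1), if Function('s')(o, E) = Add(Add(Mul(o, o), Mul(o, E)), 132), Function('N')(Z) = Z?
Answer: Rational(1, 4452) ≈ 0.00022462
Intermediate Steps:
Function('t')(v) = Add(-8, Mul(4, v)) (Function('t')(v) = Mul(4, Add(v, -2)) = Mul(4, Add(-2, v)) = Add(-8, Mul(4, v)))
Function('s')(o, E) = Add(132, Pow(o, 2), Mul(E, o)) (Function('s')(o, E) = Add(Add(Pow(o, 2), Mul(E, o)), 132) = Add(132, Pow(o, 2), Mul(E, o)))
Pow(Function('s')(Function('t')(-10), Mul(-7, Mul(Function('p')(6), Add(3, -1)))), -1) = Pow(Add(132, Pow(Add(-8, Mul(4, -10)), 2), Mul(Mul(-7, Mul(3, Add(3, -1))), Add(-8, Mul(4, -10)))), -1) = Pow(Add(132, Pow(Add(-8, -40), 2), Mul(Mul(-7, Mul(3, 2)), Add(-8, -40))), -1) = Pow(Add(132, Pow(-48, 2), Mul(Mul(-7, 6), -48)), -1) = Pow(Add(132, 2304, Mul(-42, -48)), -1) = Pow(Add(132, 2304, 2016), -1) = Pow(4452, -1) = Rational(1, 4452)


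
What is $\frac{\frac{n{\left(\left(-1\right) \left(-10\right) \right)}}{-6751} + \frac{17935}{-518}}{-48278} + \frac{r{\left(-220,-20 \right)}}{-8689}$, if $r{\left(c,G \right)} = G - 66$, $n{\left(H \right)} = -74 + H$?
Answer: $\frac{15571065991081}{1466955485149756} \approx 0.010615$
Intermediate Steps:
$r{\left(c,G \right)} = -66 + G$ ($r{\left(c,G \right)} = G - 66 = -66 + G$)
$\frac{\frac{n{\left(\left(-1\right) \left(-10\right) \right)}}{-6751} + \frac{17935}{-518}}{-48278} + \frac{r{\left(-220,-20 \right)}}{-8689} = \frac{\frac{-74 - -10}{-6751} + \frac{17935}{-518}}{-48278} + \frac{-66 - 20}{-8689} = \left(\left(-74 + 10\right) \left(- \frac{1}{6751}\right) + 17935 \left(- \frac{1}{518}\right)\right) \left(- \frac{1}{48278}\right) - - \frac{86}{8689} = \left(\left(-64\right) \left(- \frac{1}{6751}\right) - \frac{17935}{518}\right) \left(- \frac{1}{48278}\right) + \frac{86}{8689} = \left(\frac{64}{6751} - \frac{17935}{518}\right) \left(- \frac{1}{48278}\right) + \frac{86}{8689} = \left(- \frac{121046033}{3497018}\right) \left(- \frac{1}{48278}\right) + \frac{86}{8689} = \frac{121046033}{168829035004} + \frac{86}{8689} = \frac{15571065991081}{1466955485149756}$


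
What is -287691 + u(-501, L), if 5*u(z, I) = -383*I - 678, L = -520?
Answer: -1239973/5 ≈ -2.4799e+5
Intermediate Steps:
u(z, I) = -678/5 - 383*I/5 (u(z, I) = (-383*I - 678)/5 = (-678 - 383*I)/5 = -678/5 - 383*I/5)
-287691 + u(-501, L) = -287691 + (-678/5 - 383/5*(-520)) = -287691 + (-678/5 + 39832) = -287691 + 198482/5 = -1239973/5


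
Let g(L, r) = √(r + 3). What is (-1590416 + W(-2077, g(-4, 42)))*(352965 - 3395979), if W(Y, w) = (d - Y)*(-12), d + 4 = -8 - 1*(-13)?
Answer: 4915538750928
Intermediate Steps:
d = 1 (d = -4 + (-8 - 1*(-13)) = -4 + (-8 + 13) = -4 + 5 = 1)
g(L, r) = √(3 + r)
W(Y, w) = -12 + 12*Y (W(Y, w) = (1 - Y)*(-12) = -12 + 12*Y)
(-1590416 + W(-2077, g(-4, 42)))*(352965 - 3395979) = (-1590416 + (-12 + 12*(-2077)))*(352965 - 3395979) = (-1590416 + (-12 - 24924))*(-3043014) = (-1590416 - 24936)*(-3043014) = -1615352*(-3043014) = 4915538750928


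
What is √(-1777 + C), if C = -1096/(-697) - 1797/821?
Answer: I*√582089686252554/572237 ≈ 42.162*I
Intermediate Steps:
C = -352693/572237 (C = -1096*(-1/697) - 1797*1/821 = 1096/697 - 1797/821 = -352693/572237 ≈ -0.61634)
√(-1777 + C) = √(-1777 - 352693/572237) = √(-1017217842/572237) = I*√582089686252554/572237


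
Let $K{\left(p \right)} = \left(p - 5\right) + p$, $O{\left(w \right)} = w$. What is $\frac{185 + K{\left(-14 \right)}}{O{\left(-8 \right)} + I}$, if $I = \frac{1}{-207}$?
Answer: $- \frac{31464}{1657} \approx -18.989$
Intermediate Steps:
$I = - \frac{1}{207} \approx -0.0048309$
$K{\left(p \right)} = -5 + 2 p$ ($K{\left(p \right)} = \left(-5 + p\right) + p = -5 + 2 p$)
$\frac{185 + K{\left(-14 \right)}}{O{\left(-8 \right)} + I} = \frac{185 + \left(-5 + 2 \left(-14\right)\right)}{-8 - \frac{1}{207}} = \frac{185 - 33}{- \frac{1657}{207}} = \left(185 - 33\right) \left(- \frac{207}{1657}\right) = 152 \left(- \frac{207}{1657}\right) = - \frac{31464}{1657}$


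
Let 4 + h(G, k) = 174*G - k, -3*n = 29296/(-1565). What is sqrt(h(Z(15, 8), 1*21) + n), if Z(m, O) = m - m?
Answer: I*sqrt(413530905)/4695 ≈ 4.3313*I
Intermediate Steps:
Z(m, O) = 0
n = 29296/4695 (n = -29296/(3*(-1565)) = -29296*(-1)/(3*1565) = -1/3*(-29296/1565) = 29296/4695 ≈ 6.2398)
h(G, k) = -4 - k + 174*G (h(G, k) = -4 + (174*G - k) = -4 + (-k + 174*G) = -4 - k + 174*G)
sqrt(h(Z(15, 8), 1*21) + n) = sqrt((-4 - 21 + 174*0) + 29296/4695) = sqrt((-4 - 1*21 + 0) + 29296/4695) = sqrt((-4 - 21 + 0) + 29296/4695) = sqrt(-25 + 29296/4695) = sqrt(-88079/4695) = I*sqrt(413530905)/4695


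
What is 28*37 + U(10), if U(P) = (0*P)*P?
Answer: 1036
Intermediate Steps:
U(P) = 0 (U(P) = 0*P = 0)
28*37 + U(10) = 28*37 + 0 = 1036 + 0 = 1036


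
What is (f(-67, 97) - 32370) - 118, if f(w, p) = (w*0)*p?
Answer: -32488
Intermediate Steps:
f(w, p) = 0 (f(w, p) = 0*p = 0)
(f(-67, 97) - 32370) - 118 = (0 - 32370) - 118 = -32370 - 118 = -32488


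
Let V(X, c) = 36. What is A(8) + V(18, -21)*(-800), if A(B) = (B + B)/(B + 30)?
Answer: -547192/19 ≈ -28800.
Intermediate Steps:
A(B) = 2*B/(30 + B) (A(B) = (2*B)/(30 + B) = 2*B/(30 + B))
A(8) + V(18, -21)*(-800) = 2*8/(30 + 8) + 36*(-800) = 2*8/38 - 28800 = 2*8*(1/38) - 28800 = 8/19 - 28800 = -547192/19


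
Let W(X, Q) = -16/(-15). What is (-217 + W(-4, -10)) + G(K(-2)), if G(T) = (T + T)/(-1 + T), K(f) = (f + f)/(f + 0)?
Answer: -3179/15 ≈ -211.93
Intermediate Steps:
W(X, Q) = 16/15 (W(X, Q) = -16*(-1/15) = 16/15)
K(f) = 2 (K(f) = (2*f)/f = 2)
G(T) = 2*T/(-1 + T) (G(T) = (2*T)/(-1 + T) = 2*T/(-1 + T))
(-217 + W(-4, -10)) + G(K(-2)) = (-217 + 16/15) + 2*2/(-1 + 2) = -3239/15 + 2*2/1 = -3239/15 + 2*2*1 = -3239/15 + 4 = -3179/15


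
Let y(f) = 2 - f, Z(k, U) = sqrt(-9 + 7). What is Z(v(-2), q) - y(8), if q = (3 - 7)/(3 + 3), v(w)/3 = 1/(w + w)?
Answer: 6 + I*sqrt(2) ≈ 6.0 + 1.4142*I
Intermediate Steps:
v(w) = 3/(2*w) (v(w) = 3/(w + w) = 3/((2*w)) = 3*(1/(2*w)) = 3/(2*w))
q = -2/3 (q = -4/6 = -4*1/6 = -2/3 ≈ -0.66667)
Z(k, U) = I*sqrt(2) (Z(k, U) = sqrt(-2) = I*sqrt(2))
Z(v(-2), q) - y(8) = I*sqrt(2) - (2 - 1*8) = I*sqrt(2) - (2 - 8) = I*sqrt(2) - 1*(-6) = I*sqrt(2) + 6 = 6 + I*sqrt(2)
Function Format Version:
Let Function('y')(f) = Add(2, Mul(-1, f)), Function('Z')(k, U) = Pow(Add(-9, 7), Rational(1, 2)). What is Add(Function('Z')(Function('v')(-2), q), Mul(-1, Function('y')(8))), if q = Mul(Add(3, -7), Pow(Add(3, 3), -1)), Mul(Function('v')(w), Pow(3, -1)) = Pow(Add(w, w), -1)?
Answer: Add(6, Mul(I, Pow(2, Rational(1, 2)))) ≈ Add(6.0000, Mul(1.4142, I))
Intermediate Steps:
Function('v')(w) = Mul(Rational(3, 2), Pow(w, -1)) (Function('v')(w) = Mul(3, Pow(Add(w, w), -1)) = Mul(3, Pow(Mul(2, w), -1)) = Mul(3, Mul(Rational(1, 2), Pow(w, -1))) = Mul(Rational(3, 2), Pow(w, -1)))
q = Rational(-2, 3) (q = Mul(-4, Pow(6, -1)) = Mul(-4, Rational(1, 6)) = Rational(-2, 3) ≈ -0.66667)
Function('Z')(k, U) = Mul(I, Pow(2, Rational(1, 2))) (Function('Z')(k, U) = Pow(-2, Rational(1, 2)) = Mul(I, Pow(2, Rational(1, 2))))
Add(Function('Z')(Function('v')(-2), q), Mul(-1, Function('y')(8))) = Add(Mul(I, Pow(2, Rational(1, 2))), Mul(-1, Add(2, Mul(-1, 8)))) = Add(Mul(I, Pow(2, Rational(1, 2))), Mul(-1, Add(2, -8))) = Add(Mul(I, Pow(2, Rational(1, 2))), Mul(-1, -6)) = Add(Mul(I, Pow(2, Rational(1, 2))), 6) = Add(6, Mul(I, Pow(2, Rational(1, 2))))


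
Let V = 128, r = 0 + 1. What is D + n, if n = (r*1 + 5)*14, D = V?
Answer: 212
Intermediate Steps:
r = 1
D = 128
n = 84 (n = (1*1 + 5)*14 = (1 + 5)*14 = 6*14 = 84)
D + n = 128 + 84 = 212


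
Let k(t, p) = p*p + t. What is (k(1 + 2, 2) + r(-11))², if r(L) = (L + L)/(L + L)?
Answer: 64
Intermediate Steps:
k(t, p) = t + p² (k(t, p) = p² + t = t + p²)
r(L) = 1 (r(L) = (2*L)/((2*L)) = (2*L)*(1/(2*L)) = 1)
(k(1 + 2, 2) + r(-11))² = (((1 + 2) + 2²) + 1)² = ((3 + 4) + 1)² = (7 + 1)² = 8² = 64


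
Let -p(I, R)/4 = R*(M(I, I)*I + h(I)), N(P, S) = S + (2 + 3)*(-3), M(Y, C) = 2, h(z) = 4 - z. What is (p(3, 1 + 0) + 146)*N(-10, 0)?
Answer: -1770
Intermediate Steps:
N(P, S) = -15 + S (N(P, S) = S + 5*(-3) = S - 15 = -15 + S)
p(I, R) = -4*R*(4 + I) (p(I, R) = -4*R*(2*I + (4 - I)) = -4*R*(4 + I))
(p(3, 1 + 0) + 146)*N(-10, 0) = (-4*(1 + 0)*(4 + 3) + 146)*(-15 + 0) = (-4*1*7 + 146)*(-15) = (-28 + 146)*(-15) = 118*(-15) = -1770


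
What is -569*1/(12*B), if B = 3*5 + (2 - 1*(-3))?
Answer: -569/240 ≈ -2.3708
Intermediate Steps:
B = 20 (B = 15 + (2 + 3) = 15 + 5 = 20)
-569*1/(12*B) = -569/((20*4)*3) = -569/(80*3) = -569/240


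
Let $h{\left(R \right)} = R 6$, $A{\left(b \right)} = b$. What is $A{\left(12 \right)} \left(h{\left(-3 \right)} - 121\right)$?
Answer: $-1668$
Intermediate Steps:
$h{\left(R \right)} = 6 R$
$A{\left(12 \right)} \left(h{\left(-3 \right)} - 121\right) = 12 \left(6 \left(-3\right) - 121\right) = 12 \left(-18 - 121\right) = 12 \left(-139\right) = -1668$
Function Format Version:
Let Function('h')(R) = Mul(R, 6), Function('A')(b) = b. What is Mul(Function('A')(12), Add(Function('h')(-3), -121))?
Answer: -1668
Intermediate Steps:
Function('h')(R) = Mul(6, R)
Mul(Function('A')(12), Add(Function('h')(-3), -121)) = Mul(12, Add(Mul(6, -3), -121)) = Mul(12, Add(-18, -121)) = Mul(12, -139) = -1668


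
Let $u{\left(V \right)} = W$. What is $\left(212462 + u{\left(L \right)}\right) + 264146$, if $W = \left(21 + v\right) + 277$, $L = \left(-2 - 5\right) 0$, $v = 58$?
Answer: $476964$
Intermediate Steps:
$L = 0$ ($L = \left(-7\right) 0 = 0$)
$W = 356$ ($W = \left(21 + 58\right) + 277 = 79 + 277 = 356$)
$u{\left(V \right)} = 356$
$\left(212462 + u{\left(L \right)}\right) + 264146 = \left(212462 + 356\right) + 264146 = 212818 + 264146 = 476964$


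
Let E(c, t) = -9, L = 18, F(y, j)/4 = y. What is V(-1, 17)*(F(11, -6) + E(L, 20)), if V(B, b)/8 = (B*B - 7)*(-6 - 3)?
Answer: 15120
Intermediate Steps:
F(y, j) = 4*y
V(B, b) = 504 - 72*B**2 (V(B, b) = 8*((B*B - 7)*(-6 - 3)) = 8*((B**2 - 7)*(-9)) = 8*((-7 + B**2)*(-9)) = 8*(63 - 9*B**2) = 504 - 72*B**2)
V(-1, 17)*(F(11, -6) + E(L, 20)) = (504 - 72*(-1)**2)*(4*11 - 9) = (504 - 72*1)*(44 - 9) = (504 - 72)*35 = 432*35 = 15120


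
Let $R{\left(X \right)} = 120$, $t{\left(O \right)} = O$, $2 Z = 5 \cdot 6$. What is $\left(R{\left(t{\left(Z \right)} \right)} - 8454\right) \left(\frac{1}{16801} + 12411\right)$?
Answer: $- \frac{1737782444808}{16801} \approx -1.0343 \cdot 10^{8}$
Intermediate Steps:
$Z = 15$ ($Z = \frac{5 \cdot 6}{2} = \frac{1}{2} \cdot 30 = 15$)
$\left(R{\left(t{\left(Z \right)} \right)} - 8454\right) \left(\frac{1}{16801} + 12411\right) = \left(120 - 8454\right) \left(\frac{1}{16801} + 12411\right) = - 8334 \left(\frac{1}{16801} + 12411\right) = \left(-8334\right) \frac{208517212}{16801} = - \frac{1737782444808}{16801}$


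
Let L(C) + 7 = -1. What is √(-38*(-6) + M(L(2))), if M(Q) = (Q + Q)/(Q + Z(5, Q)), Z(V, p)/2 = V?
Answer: 2*√55 ≈ 14.832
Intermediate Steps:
L(C) = -8 (L(C) = -7 - 1 = -8)
Z(V, p) = 2*V
M(Q) = 2*Q/(10 + Q) (M(Q) = (Q + Q)/(Q + 2*5) = (2*Q)/(Q + 10) = (2*Q)/(10 + Q) = 2*Q/(10 + Q))
√(-38*(-6) + M(L(2))) = √(-38*(-6) + 2*(-8)/(10 - 8)) = √(228 + 2*(-8)/2) = √(228 + 2*(-8)*(½)) = √(228 - 8) = √220 = 2*√55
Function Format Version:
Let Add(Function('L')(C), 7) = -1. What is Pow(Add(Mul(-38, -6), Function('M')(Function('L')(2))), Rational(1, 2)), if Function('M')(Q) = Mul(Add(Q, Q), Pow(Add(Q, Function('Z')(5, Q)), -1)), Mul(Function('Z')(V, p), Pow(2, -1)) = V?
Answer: Mul(2, Pow(55, Rational(1, 2))) ≈ 14.832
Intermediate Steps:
Function('L')(C) = -8 (Function('L')(C) = Add(-7, -1) = -8)
Function('Z')(V, p) = Mul(2, V)
Function('M')(Q) = Mul(2, Q, Pow(Add(10, Q), -1)) (Function('M')(Q) = Mul(Add(Q, Q), Pow(Add(Q, Mul(2, 5)), -1)) = Mul(Mul(2, Q), Pow(Add(Q, 10), -1)) = Mul(Mul(2, Q), Pow(Add(10, Q), -1)) = Mul(2, Q, Pow(Add(10, Q), -1)))
Pow(Add(Mul(-38, -6), Function('M')(Function('L')(2))), Rational(1, 2)) = Pow(Add(Mul(-38, -6), Mul(2, -8, Pow(Add(10, -8), -1))), Rational(1, 2)) = Pow(Add(228, Mul(2, -8, Pow(2, -1))), Rational(1, 2)) = Pow(Add(228, Mul(2, -8, Rational(1, 2))), Rational(1, 2)) = Pow(Add(228, -8), Rational(1, 2)) = Pow(220, Rational(1, 2)) = Mul(2, Pow(55, Rational(1, 2)))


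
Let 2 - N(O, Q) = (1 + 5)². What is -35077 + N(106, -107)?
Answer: -35111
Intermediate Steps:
N(O, Q) = -34 (N(O, Q) = 2 - (1 + 5)² = 2 - 1*6² = 2 - 1*36 = 2 - 36 = -34)
-35077 + N(106, -107) = -35077 - 34 = -35111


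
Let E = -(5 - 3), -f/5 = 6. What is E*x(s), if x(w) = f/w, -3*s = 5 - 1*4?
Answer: -180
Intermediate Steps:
f = -30 (f = -5*6 = -30)
s = -⅓ (s = -(5 - 1*4)/3 = -(5 - 4)/3 = -⅓*1 = -⅓ ≈ -0.33333)
x(w) = -30/w
E = -2 (E = -1*2 = -2)
E*x(s) = -(-60)/(-⅓) = -(-60)*(-3) = -2*90 = -180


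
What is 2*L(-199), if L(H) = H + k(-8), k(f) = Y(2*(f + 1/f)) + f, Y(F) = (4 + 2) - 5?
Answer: -412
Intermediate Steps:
Y(F) = 1 (Y(F) = 6 - 5 = 1)
k(f) = 1 + f
L(H) = -7 + H (L(H) = H + (1 - 8) = H - 7 = -7 + H)
2*L(-199) = 2*(-7 - 199) = 2*(-206) = -412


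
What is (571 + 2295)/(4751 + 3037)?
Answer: 1433/3894 ≈ 0.36800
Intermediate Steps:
(571 + 2295)/(4751 + 3037) = 2866/7788 = 2866*(1/7788) = 1433/3894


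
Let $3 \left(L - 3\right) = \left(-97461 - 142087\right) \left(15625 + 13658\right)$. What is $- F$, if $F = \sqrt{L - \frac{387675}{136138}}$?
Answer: $- \frac{5 i \sqrt{1733427114381528290}}{136138} \approx - 48355.0 i$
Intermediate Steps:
$L = -2338228025$ ($L = 3 + \frac{\left(-97461 - 142087\right) \left(15625 + 13658\right)}{3} = 3 + \frac{\left(-239548\right) 29283}{3} = 3 + \frac{1}{3} \left(-7014684084\right) = 3 - 2338228028 = -2338228025$)
$F = \frac{5 i \sqrt{1733427114381528290}}{136138}$ ($F = \sqrt{-2338228025 - \frac{387675}{136138}} = \sqrt{- \frac{318321687255125}{136138}} = \frac{5 i \sqrt{1733427114381528290}}{136138} \approx 48355.0 i$)
$- F = - \frac{5 i \sqrt{1733427114381528290}}{136138}$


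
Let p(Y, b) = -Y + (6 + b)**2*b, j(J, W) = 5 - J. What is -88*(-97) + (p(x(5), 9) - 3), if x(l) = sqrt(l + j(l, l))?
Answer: 10558 - sqrt(5) ≈ 10556.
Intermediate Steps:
x(l) = sqrt(5) (x(l) = sqrt(l + (5 - l)) = sqrt(5))
p(Y, b) = -Y + b*(6 + b)**2
-88*(-97) + (p(x(5), 9) - 3) = -88*(-97) + ((-sqrt(5) + 9*(6 + 9)**2) - 3) = 8536 + ((-sqrt(5) + 9*15**2) - 3) = 8536 + ((-sqrt(5) + 9*225) - 3) = 8536 + ((-sqrt(5) + 2025) - 3) = 8536 + ((2025 - sqrt(5)) - 3) = 8536 + (2022 - sqrt(5)) = 10558 - sqrt(5)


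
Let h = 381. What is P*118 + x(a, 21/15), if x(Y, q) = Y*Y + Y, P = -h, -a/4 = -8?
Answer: -43902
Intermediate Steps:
a = 32 (a = -4*(-8) = 32)
P = -381 (P = -1*381 = -381)
x(Y, q) = Y + Y² (x(Y, q) = Y² + Y = Y + Y²)
P*118 + x(a, 21/15) = -381*118 + 32*(1 + 32) = -44958 + 32*33 = -44958 + 1056 = -43902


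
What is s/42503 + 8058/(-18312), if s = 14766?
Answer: -12015697/129719156 ≈ -0.092629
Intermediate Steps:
s/42503 + 8058/(-18312) = 14766/42503 + 8058/(-18312) = 14766*(1/42503) + 8058*(-1/18312) = 14766/42503 - 1343/3052 = -12015697/129719156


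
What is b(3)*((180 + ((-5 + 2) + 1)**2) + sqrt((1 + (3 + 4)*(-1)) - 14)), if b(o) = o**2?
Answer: 1656 + 18*I*sqrt(5) ≈ 1656.0 + 40.249*I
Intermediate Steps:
b(3)*((180 + ((-5 + 2) + 1)**2) + sqrt((1 + (3 + 4)*(-1)) - 14)) = 3**2*((180 + ((-5 + 2) + 1)**2) + sqrt((1 + (3 + 4)*(-1)) - 14)) = 9*((180 + (-3 + 1)**2) + sqrt((1 + 7*(-1)) - 14)) = 9*((180 + (-2)**2) + sqrt((1 - 7) - 14)) = 9*((180 + 4) + sqrt(-6 - 14)) = 9*(184 + sqrt(-20)) = 9*(184 + 2*I*sqrt(5)) = 1656 + 18*I*sqrt(5)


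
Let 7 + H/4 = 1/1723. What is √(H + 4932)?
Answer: 18*√44934117/1723 ≈ 70.029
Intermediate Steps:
H = -48240/1723 (H = -28 + 4/1723 = -48240/1723 ≈ -27.998)
√(H + 4932) = √(-48240/1723 + 4932) = √(8449596/1723) = 18*√44934117/1723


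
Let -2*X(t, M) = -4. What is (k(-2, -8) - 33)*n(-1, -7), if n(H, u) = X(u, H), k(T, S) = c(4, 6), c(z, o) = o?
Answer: -54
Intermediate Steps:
X(t, M) = 2 (X(t, M) = -½*(-4) = 2)
k(T, S) = 6
n(H, u) = 2
(k(-2, -8) - 33)*n(-1, -7) = (6 - 33)*2 = -27*2 = -54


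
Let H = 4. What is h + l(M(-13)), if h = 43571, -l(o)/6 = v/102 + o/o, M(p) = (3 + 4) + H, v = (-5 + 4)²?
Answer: 740604/17 ≈ 43565.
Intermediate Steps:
v = 1 (v = (-1)² = 1)
M(p) = 11 (M(p) = (3 + 4) + 4 = 7 + 4 = 11)
l(o) = -103/17 (l(o) = -6*(1/102 + o/o) = -6*(1*(1/102) + 1) = -6*(1/102 + 1) = -6*103/102 = -103/17)
h + l(M(-13)) = 43571 - 103/17 = 740604/17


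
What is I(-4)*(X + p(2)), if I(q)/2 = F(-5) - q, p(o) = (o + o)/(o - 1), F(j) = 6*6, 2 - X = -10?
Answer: 1280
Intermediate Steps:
X = 12 (X = 2 - 1*(-10) = 2 + 10 = 12)
F(j) = 36
p(o) = 2*o/(-1 + o) (p(o) = (2*o)/(-1 + o) = 2*o/(-1 + o))
I(q) = 72 - 2*q (I(q) = 2*(36 - q) = 72 - 2*q)
I(-4)*(X + p(2)) = (72 - 2*(-4))*(12 + 2*2/(-1 + 2)) = (72 + 8)*(12 + 2*2/1) = 80*(12 + 2*2*1) = 80*(12 + 4) = 80*16 = 1280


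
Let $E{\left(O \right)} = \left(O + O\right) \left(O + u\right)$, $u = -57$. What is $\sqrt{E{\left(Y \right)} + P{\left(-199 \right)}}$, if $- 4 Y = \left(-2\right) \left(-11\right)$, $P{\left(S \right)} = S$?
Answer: $\frac{\sqrt{1954}}{2} \approx 22.102$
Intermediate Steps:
$Y = - \frac{11}{2}$ ($Y = - \frac{\left(-2\right) \left(-11\right)}{4} = \left(- \frac{1}{4}\right) 22 = - \frac{11}{2} \approx -5.5$)
$E{\left(O \right)} = 2 O \left(-57 + O\right)$ ($E{\left(O \right)} = \left(O + O\right) \left(O - 57\right) = 2 O \left(-57 + O\right)$)
$\sqrt{E{\left(Y \right)} + P{\left(-199 \right)}} = \sqrt{2 \left(- \frac{11}{2}\right) \left(-57 - \frac{11}{2}\right) - 199} = \sqrt{2 \left(- \frac{11}{2}\right) \left(- \frac{125}{2}\right) - 199} = \sqrt{\frac{1375}{2} - 199} = \sqrt{\frac{977}{2}} = \frac{\sqrt{1954}}{2}$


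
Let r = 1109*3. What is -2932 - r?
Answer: -6259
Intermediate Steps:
r = 3327
-2932 - r = -2932 - 1*3327 = -2932 - 3327 = -6259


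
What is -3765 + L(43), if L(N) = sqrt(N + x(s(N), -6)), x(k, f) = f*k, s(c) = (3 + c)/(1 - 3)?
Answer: -3765 + sqrt(181) ≈ -3751.5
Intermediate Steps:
s(c) = -3/2 - c/2 (s(c) = (3 + c)/(-2) = (3 + c)*(-1/2) = -3/2 - c/2)
L(N) = sqrt(9 + 4*N) (L(N) = sqrt(N - 6*(-3/2 - N/2)) = sqrt(N + (9 + 3*N)) = sqrt(9 + 4*N))
-3765 + L(43) = -3765 + sqrt(9 + 4*43) = -3765 + sqrt(9 + 172) = -3765 + sqrt(181)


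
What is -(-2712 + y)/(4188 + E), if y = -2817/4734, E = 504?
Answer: 1426825/2467992 ≈ 0.57813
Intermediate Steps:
y = -313/526 (y = -2817*1/4734 = -313/526 ≈ -0.59506)
-(-2712 + y)/(4188 + E) = -(-2712 - 313/526)/(4188 + 504) = -(-1426825)/(526*4692) = -1*(-1426825/2467992) = 1426825/2467992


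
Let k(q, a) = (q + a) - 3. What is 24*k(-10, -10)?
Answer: -552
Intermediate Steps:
k(q, a) = -3 + a + q (k(q, a) = (a + q) - 3 = -3 + a + q)
24*k(-10, -10) = 24*(-3 - 10 - 10) = 24*(-23) = -552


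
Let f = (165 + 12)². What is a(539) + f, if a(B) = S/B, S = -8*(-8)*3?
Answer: 16886523/539 ≈ 31329.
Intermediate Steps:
f = 31329 (f = 177² = 31329)
S = 192 (S = 64*3 = 192)
a(B) = 192/B
a(539) + f = 192/539 + 31329 = 16886523/539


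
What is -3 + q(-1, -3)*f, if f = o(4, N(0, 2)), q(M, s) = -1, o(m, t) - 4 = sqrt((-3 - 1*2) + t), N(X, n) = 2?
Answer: -7 - I*sqrt(3) ≈ -7.0 - 1.732*I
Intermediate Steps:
o(m, t) = 4 + sqrt(-5 + t) (o(m, t) = 4 + sqrt((-3 - 1*2) + t) = 4 + sqrt((-3 - 2) + t) = 4 + sqrt(-5 + t))
f = 4 + I*sqrt(3) (f = 4 + sqrt(-5 + 2) = 4 + sqrt(-3) = 4 + I*sqrt(3) ≈ 4.0 + 1.732*I)
-3 + q(-1, -3)*f = -3 - (4 + I*sqrt(3)) = -3 + (-4 - I*sqrt(3)) = -7 - I*sqrt(3)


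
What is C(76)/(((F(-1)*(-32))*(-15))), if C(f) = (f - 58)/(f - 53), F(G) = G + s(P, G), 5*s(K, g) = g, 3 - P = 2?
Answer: -1/736 ≈ -0.0013587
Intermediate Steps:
P = 1 (P = 3 - 1*2 = 3 - 2 = 1)
s(K, g) = g/5
F(G) = 6*G/5 (F(G) = G + G/5 = 6*G/5)
C(f) = (-58 + f)/(-53 + f)
C(76)/(((F(-1)*(-32))*(-15))) = ((-58 + 76)/(-53 + 76))/(((((6/5)*(-1))*(-32))*(-15))) = (18/23)/((-6/5*(-32)*(-15))) = ((1/23)*18)/(((192/5)*(-15))) = (18/23)/(-576) = (18/23)*(-1/576) = -1/736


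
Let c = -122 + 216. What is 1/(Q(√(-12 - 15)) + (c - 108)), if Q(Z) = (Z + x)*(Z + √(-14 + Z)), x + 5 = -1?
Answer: -1/(41 + 6*√(-14 + 3*I*√3) + 18*I*√3 - 3*I*√3*√(-14 + 3*I*√3)) ≈ -0.0096062 + 0.0074715*I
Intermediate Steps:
x = -6 (x = -5 - 1 = -6)
c = 94
Q(Z) = (-6 + Z)*(Z + √(-14 + Z)) (Q(Z) = (Z - 6)*(Z + √(-14 + Z)) = (-6 + Z)*(Z + √(-14 + Z)))
1/(Q(√(-12 - 15)) + (c - 108)) = 1/(((√(-12 - 15))² - 6*√(-12 - 15) - 6*√(-14 + √(-12 - 15)) + √(-12 - 15)*√(-14 + √(-12 - 15))) + (94 - 108)) = 1/(((√(-27))² - 18*I*√3 - 6*√(-14 + √(-27)) + √(-27)*√(-14 + √(-27))) - 14) = 1/(((3*I*√3)² - 18*I*√3 - 6*√(-14 + 3*I*√3) + (3*I*√3)*√(-14 + 3*I*√3)) - 14) = 1/((-27 - 18*I*√3 - 6*√(-14 + 3*I*√3) + 3*I*√3*√(-14 + 3*I*√3)) - 14) = 1/((-27 - 6*√(-14 + 3*I*√3) - 18*I*√3 + 3*I*√3*√(-14 + 3*I*√3)) - 14) = 1/(-41 - 6*√(-14 + 3*I*√3) - 18*I*√3 + 3*I*√3*√(-14 + 3*I*√3))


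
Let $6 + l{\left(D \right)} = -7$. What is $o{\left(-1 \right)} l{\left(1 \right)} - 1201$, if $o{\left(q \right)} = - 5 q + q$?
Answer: $-1253$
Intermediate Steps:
$l{\left(D \right)} = -13$ ($l{\left(D \right)} = -6 - 7 = -13$)
$o{\left(q \right)} = - 4 q$
$o{\left(-1 \right)} l{\left(1 \right)} - 1201 = \left(-4\right) \left(-1\right) \left(-13\right) - 1201 = 4 \left(-13\right) - 1201 = -52 - 1201 = -1253$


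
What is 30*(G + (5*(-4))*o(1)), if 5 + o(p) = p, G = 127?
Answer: 6210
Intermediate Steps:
o(p) = -5 + p
30*(G + (5*(-4))*o(1)) = 30*(127 + (5*(-4))*(-5 + 1)) = 30*(127 - 20*(-4)) = 30*(127 + 80) = 30*207 = 6210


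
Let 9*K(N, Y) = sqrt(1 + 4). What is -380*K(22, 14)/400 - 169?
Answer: -169 - 19*sqrt(5)/180 ≈ -169.24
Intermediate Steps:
K(N, Y) = sqrt(5)/9 (K(N, Y) = sqrt(1 + 4)/9 = sqrt(5)/9)
-380*K(22, 14)/400 - 169 = -380*sqrt(5)/9/400 - 169 = -19*sqrt(5)/180 - 169 = -169 - 19*sqrt(5)/180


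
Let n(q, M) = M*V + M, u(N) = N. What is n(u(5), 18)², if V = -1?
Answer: 0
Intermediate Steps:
n(q, M) = 0 (n(q, M) = M*(-1) + M = -M + M = 0)
n(u(5), 18)² = 0² = 0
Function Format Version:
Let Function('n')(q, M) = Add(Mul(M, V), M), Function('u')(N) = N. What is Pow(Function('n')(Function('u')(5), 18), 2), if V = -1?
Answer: 0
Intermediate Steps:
Function('n')(q, M) = 0 (Function('n')(q, M) = Add(Mul(M, -1), M) = Add(Mul(-1, M), M) = 0)
Pow(Function('n')(Function('u')(5), 18), 2) = Pow(0, 2) = 0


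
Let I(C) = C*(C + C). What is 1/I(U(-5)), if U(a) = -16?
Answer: 1/512 ≈ 0.0019531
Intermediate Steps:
I(C) = 2*C² (I(C) = C*(2*C) = 2*C²)
1/I(U(-5)) = 1/(2*(-16)²) = 1/(2*256) = 1/512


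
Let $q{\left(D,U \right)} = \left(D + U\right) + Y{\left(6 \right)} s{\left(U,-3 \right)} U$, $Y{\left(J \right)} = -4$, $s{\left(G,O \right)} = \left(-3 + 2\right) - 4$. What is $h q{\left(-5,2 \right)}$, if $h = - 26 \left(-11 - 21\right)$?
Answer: $30784$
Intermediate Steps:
$s{\left(G,O \right)} = -5$ ($s{\left(G,O \right)} = -1 - 4 = -5$)
$q{\left(D,U \right)} = D + 21 U$ ($q{\left(D,U \right)} = \left(D + U\right) + \left(-4\right) \left(-5\right) U = \left(D + U\right) + 20 U = D + 21 U$)
$h = 832$ ($h = \left(-26\right) \left(-32\right) = 832$)
$h q{\left(-5,2 \right)} = 832 \left(-5 + 21 \cdot 2\right) = 832 \left(-5 + 42\right) = 832 \cdot 37 = 30784$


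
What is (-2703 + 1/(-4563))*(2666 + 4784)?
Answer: -91886735500/4563 ≈ -2.0137e+7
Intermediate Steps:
(-2703 + 1/(-4563))*(2666 + 4784) = (-2703 - 1/4563)*7450 = -12333790/4563*7450 = -91886735500/4563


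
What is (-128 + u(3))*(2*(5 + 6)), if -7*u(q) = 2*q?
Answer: -19844/7 ≈ -2834.9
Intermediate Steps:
u(q) = -2*q/7
(-128 + u(3))*(2*(5 + 6)) = (-128 - 2/7*3)*(2*(5 + 6)) = (-128 - 6/7)*(2*11) = -902/7*22 = -19844/7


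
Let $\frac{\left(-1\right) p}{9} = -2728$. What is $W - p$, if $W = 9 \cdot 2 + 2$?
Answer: $-24532$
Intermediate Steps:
$p = 24552$ ($p = \left(-9\right) \left(-2728\right) = 24552$)
$W = 20$ ($W = 18 + 2 = 20$)
$W - p = 20 - 24552 = -24532$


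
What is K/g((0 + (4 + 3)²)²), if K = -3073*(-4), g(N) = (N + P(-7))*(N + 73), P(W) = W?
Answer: 439/211527 ≈ 0.0020754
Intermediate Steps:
g(N) = (-7 + N)*(73 + N) (g(N) = (N - 7)*(N + 73) = (-7 + N)*(73 + N))
K = 12292
K/g((0 + (4 + 3)²)²) = 12292/(-511 + ((0 + (4 + 3)²)²)² + 66*(0 + (4 + 3)²)²) = 12292/(-511 + ((0 + 7²)²)² + 66*(0 + 7²)²) = 12292/(-511 + ((0 + 49)²)² + 66*(0 + 49)²) = 12292/(-511 + (49²)² + 66*49²) = 12292/(-511 + 2401² + 66*2401) = 12292/(-511 + 5764801 + 158466) = 12292/5922756 = 12292*(1/5922756) = 439/211527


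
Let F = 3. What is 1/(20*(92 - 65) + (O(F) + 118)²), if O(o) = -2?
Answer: 1/13996 ≈ 7.1449e-5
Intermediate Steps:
1/(20*(92 - 65) + (O(F) + 118)²) = 1/(20*(92 - 65) + (-2 + 118)²) = 1/(20*27 + 116²) = 1/(540 + 13456) = 1/13996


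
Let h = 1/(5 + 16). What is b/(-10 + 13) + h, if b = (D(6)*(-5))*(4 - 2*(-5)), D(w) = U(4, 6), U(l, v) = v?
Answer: -2939/21 ≈ -139.95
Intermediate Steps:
D(w) = 6
h = 1/21 ≈ 0.047619
b = -420 (b = (6*(-5))*(4 - 2*(-5)) = -30*(4 + 10) = -30*14 = -420)
b/(-10 + 13) + h = -420/(-10 + 13) + 1/21 = -420/3 + 1/21 = (⅓)*(-420) + 1/21 = -140 + 1/21 = -2939/21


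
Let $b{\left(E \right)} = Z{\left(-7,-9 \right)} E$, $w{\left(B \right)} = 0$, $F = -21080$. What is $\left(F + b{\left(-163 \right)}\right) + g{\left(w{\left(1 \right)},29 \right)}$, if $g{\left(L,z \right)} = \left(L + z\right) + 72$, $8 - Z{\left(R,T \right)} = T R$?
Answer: $-12014$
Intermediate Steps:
$Z{\left(R,T \right)} = 8 - R T$ ($Z{\left(R,T \right)} = 8 - T R = 8 - R T$)
$b{\left(E \right)} = - 55 E$ ($b{\left(E \right)} = \left(8 - \left(-7\right) \left(-9\right)\right) E = \left(8 - 63\right) E = - 55 E$)
$g{\left(L,z \right)} = 72 + L + z$
$\left(F + b{\left(-163 \right)}\right) + g{\left(w{\left(1 \right)},29 \right)} = \left(-21080 - -8965\right) + \left(72 + 0 + 29\right) = \left(-21080 + 8965\right) + 101 = -12115 + 101 = -12014$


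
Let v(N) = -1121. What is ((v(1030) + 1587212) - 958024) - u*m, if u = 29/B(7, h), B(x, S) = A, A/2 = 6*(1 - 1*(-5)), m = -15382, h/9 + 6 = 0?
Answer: 22833451/36 ≈ 6.3426e+5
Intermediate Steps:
h = -54 (h = -54 + 9*0 = -54 + 0 = -54)
A = 72 (A = 2*(6*(1 - 1*(-5))) = 2*(6*(1 + 5)) = 2*(6*6) = 2*36 = 72)
B(x, S) = 72
u = 29/72 ≈ 0.40278
((v(1030) + 1587212) - 958024) - u*m = ((-1121 + 1587212) - 958024) - 29*(-15382)/72 = (1586091 - 958024) - 1*(-223039/36) = 628067 + 223039/36 = 22833451/36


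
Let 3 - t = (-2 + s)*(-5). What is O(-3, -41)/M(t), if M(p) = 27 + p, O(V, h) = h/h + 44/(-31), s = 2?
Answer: -13/930 ≈ -0.013978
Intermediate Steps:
O(V, h) = -13/31 (O(V, h) = 1 + 44*(-1/31) = 1 - 44/31 = -13/31)
t = 3 (t = 3 - (-2 + 2)*(-5) = 3 - 0*(-5) = 3 - 1*0 = 3 + 0 = 3)
O(-3, -41)/M(t) = -13/(31*(27 + 3)) = -13/31/30 = -13/31*1/30 = -13/930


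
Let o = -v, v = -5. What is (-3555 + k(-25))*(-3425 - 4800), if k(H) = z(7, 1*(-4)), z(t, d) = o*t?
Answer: 28952000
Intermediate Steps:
o = 5 (o = -1*(-5) = 5)
z(t, d) = 5*t
k(H) = 35 (k(H) = 5*7 = 35)
(-3555 + k(-25))*(-3425 - 4800) = (-3555 + 35)*(-3425 - 4800) = -3520*(-8225) = 28952000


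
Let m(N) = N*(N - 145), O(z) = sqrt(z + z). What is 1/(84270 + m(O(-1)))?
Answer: I/(145*sqrt(2) + 84268*I) ≈ 1.1867e-5 + 2.8877e-8*I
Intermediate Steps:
O(z) = sqrt(2)*sqrt(z) (O(z) = sqrt(2*z) = sqrt(2)*sqrt(z))
m(N) = N*(-145 + N)
1/(84270 + m(O(-1))) = 1/(84270 + (sqrt(2)*sqrt(-1))*(-145 + sqrt(2)*sqrt(-1))) = 1/(84270 + (sqrt(2)*I)*(-145 + sqrt(2)*I)) = 1/(84270 + (I*sqrt(2))*(-145 + I*sqrt(2))) = 1/(84270 + I*sqrt(2)*(-145 + I*sqrt(2)))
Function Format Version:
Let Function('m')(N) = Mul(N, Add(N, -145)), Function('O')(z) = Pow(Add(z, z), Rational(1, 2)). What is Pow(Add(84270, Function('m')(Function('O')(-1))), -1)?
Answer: Mul(I, Pow(Add(Mul(145, Pow(2, Rational(1, 2))), Mul(84268, I)), -1)) ≈ Add(1.1867e-5, Mul(2.8877e-8, I))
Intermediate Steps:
Function('O')(z) = Mul(Pow(2, Rational(1, 2)), Pow(z, Rational(1, 2))) (Function('O')(z) = Pow(Mul(2, z), Rational(1, 2)) = Mul(Pow(2, Rational(1, 2)), Pow(z, Rational(1, 2))))
Function('m')(N) = Mul(N, Add(-145, N))
Pow(Add(84270, Function('m')(Function('O')(-1))), -1) = Pow(Add(84270, Mul(Mul(Pow(2, Rational(1, 2)), Pow(-1, Rational(1, 2))), Add(-145, Mul(Pow(2, Rational(1, 2)), Pow(-1, Rational(1, 2)))))), -1) = Pow(Add(84270, Mul(Mul(Pow(2, Rational(1, 2)), I), Add(-145, Mul(Pow(2, Rational(1, 2)), I)))), -1) = Pow(Add(84270, Mul(Mul(I, Pow(2, Rational(1, 2))), Add(-145, Mul(I, Pow(2, Rational(1, 2)))))), -1) = Pow(Add(84270, Mul(I, Pow(2, Rational(1, 2)), Add(-145, Mul(I, Pow(2, Rational(1, 2)))))), -1)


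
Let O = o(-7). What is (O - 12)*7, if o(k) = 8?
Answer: -28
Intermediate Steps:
O = 8
(O - 12)*7 = (8 - 12)*7 = -4*7 = -28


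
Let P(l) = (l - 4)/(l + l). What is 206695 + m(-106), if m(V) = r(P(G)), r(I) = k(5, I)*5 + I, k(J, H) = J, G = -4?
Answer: 206721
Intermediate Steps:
P(l) = (-4 + l)/(2*l) (P(l) = (-4 + l)/((2*l)) = (-4 + l)*(1/(2*l)) = (-4 + l)/(2*l))
r(I) = 25 + I (r(I) = 5*5 + I = 25 + I)
m(V) = 26 (m(V) = 25 + (½)*(-4 - 4)/(-4) = 25 + (½)*(-¼)*(-8) = 25 + 1 = 26)
206695 + m(-106) = 206695 + 26 = 206721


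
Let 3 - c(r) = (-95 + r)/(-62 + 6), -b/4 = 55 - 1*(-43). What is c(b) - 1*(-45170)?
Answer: 2529201/56 ≈ 45164.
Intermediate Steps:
b = -392 (b = -4*(55 - 1*(-43)) = -4*(55 + 43) = -4*98 = -392)
c(r) = 73/56 + r/56 (c(r) = 3 - (-95 + r)/(-62 + 6) = 3 - (-95 + r)/(-56) = 3 - (-95 + r)*(-1)/56 = 3 - (95/56 - r/56) = 3 + (-95/56 + r/56) = 73/56 + r/56)
c(b) - 1*(-45170) = (73/56 + (1/56)*(-392)) - 1*(-45170) = (73/56 - 7) + 45170 = -319/56 + 45170 = 2529201/56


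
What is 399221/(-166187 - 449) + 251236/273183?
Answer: -67195428347/45522122388 ≈ -1.4761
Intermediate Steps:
399221/(-166187 - 449) + 251236/273183 = 399221/(-166636) + 251236*(1/273183) = 399221*(-1/166636) + 251236/273183 = -399221/166636 + 251236/273183 = -67195428347/45522122388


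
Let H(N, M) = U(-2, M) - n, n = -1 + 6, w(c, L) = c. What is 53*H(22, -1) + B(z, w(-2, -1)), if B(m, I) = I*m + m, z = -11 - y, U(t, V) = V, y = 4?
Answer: -303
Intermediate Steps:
n = 5
H(N, M) = -5 + M (H(N, M) = M - 1*5 = M - 5 = -5 + M)
z = -15 (z = -11 - 1*4 = -11 - 4 = -15)
B(m, I) = m + I*m
53*H(22, -1) + B(z, w(-2, -1)) = 53*(-5 - 1) - 15*(1 - 2) = 53*(-6) - 15*(-1) = -318 + 15 = -303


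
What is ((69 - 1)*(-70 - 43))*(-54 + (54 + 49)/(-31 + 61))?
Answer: 5828314/15 ≈ 3.8855e+5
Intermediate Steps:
((69 - 1)*(-70 - 43))*(-54 + (54 + 49)/(-31 + 61)) = (68*(-113))*(-54 + 103/30) = -7684*(-54 + 103*(1/30)) = -7684*(-54 + 103/30) = -7684*(-1517/30) = 5828314/15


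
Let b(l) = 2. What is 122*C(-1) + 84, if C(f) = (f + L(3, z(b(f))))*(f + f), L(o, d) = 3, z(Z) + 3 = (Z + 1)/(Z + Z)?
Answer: -404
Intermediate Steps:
z(Z) = -3 + (1 + Z)/(2*Z) (z(Z) = -3 + (Z + 1)/(Z + Z) = -3 + (1 + Z)/((2*Z)) = -3 + (1 + Z)*(1/(2*Z)) = -3 + (1 + Z)/(2*Z))
C(f) = 2*f*(3 + f) (C(f) = (f + 3)*(f + f) = (3 + f)*(2*f) = 2*f*(3 + f))
122*C(-1) + 84 = 122*(2*(-1)*(3 - 1)) + 84 = 122*(2*(-1)*2) + 84 = 122*(-4) + 84 = -488 + 84 = -404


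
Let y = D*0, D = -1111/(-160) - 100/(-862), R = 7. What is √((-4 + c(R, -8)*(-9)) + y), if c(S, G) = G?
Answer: 2*√17 ≈ 8.2462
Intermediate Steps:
D = 486841/68960 (D = -1111*(-1/160) - 100*(-1/862) = 1111/160 + 50/431 = 486841/68960 ≈ 7.0598)
y = 0 (y = (486841/68960)*0 = 0)
√((-4 + c(R, -8)*(-9)) + y) = √((-4 - 8*(-9)) + 0) = √((-4 + 72) + 0) = √(68 + 0) = √68 = 2*√17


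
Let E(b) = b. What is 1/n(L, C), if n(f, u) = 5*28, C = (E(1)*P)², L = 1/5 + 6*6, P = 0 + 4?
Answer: 1/140 ≈ 0.0071429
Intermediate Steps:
P = 4
L = 181/5 (L = ⅕ + 36 = 181/5 ≈ 36.200)
C = 16 (C = (1*4)² = 4² = 16)
n(f, u) = 140
1/n(L, C) = 1/140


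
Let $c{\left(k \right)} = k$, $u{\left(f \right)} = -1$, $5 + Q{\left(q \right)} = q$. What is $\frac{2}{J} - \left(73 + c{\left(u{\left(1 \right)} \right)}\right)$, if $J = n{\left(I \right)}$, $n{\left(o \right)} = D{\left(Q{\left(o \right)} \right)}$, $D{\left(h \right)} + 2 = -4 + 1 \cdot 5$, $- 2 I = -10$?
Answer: $-74$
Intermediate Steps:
$I = 5$ ($I = \left(- \frac{1}{2}\right) \left(-10\right) = 5$)
$Q{\left(q \right)} = -5 + q$
$D{\left(h \right)} = -1$ ($D{\left(h \right)} = -2 + \left(-4 + 1 \cdot 5\right) = -2 + \left(-4 + 5\right) = -2 + 1 = -1$)
$n{\left(o \right)} = -1$
$J = -1$
$\frac{2}{J} - \left(73 + c{\left(u{\left(1 \right)} \right)}\right) = \frac{2}{-1} - 72 = 2 \left(-1\right) + \left(-73 + 1\right) = -2 - 72 = -74$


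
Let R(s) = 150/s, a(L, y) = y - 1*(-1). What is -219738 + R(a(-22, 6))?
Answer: -1538016/7 ≈ -2.1972e+5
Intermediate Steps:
a(L, y) = 1 + y (a(L, y) = y + 1 = 1 + y)
-219738 + R(a(-22, 6)) = -219738 + 150/(1 + 6) = -219738 + 150/7 = -1538016/7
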